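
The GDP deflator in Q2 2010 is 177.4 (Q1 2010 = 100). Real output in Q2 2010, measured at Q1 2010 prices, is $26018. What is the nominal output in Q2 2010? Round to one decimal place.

46155.9

Nominal = Real × (Index/100) = 26018 × (177.4/100)
        = 26018 × 1.774 = 46155.9320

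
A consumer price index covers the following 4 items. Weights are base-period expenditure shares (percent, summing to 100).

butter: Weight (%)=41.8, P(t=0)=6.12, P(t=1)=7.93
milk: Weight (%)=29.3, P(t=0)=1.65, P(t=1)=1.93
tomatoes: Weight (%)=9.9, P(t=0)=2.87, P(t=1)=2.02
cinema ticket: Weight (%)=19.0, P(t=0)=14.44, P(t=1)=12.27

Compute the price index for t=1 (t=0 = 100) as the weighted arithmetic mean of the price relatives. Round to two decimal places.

butter: 41.8 × (7.93/6.12) = 41.8 × 1.295752 = 54.1624
milk: 29.3 × (1.93/1.65) = 29.3 × 1.169697 = 34.2721
tomatoes: 9.9 × (2.02/2.87) = 9.9 × 0.703833 = 6.9679
cinema ticket: 19.0 × (12.27/14.44) = 19.0 × 0.849723 = 16.1447
Index = Σ wᵢ·(p₁ᵢ/p₀ᵢ) = 54.1624 + 34.2721 + 6.9679 + 16.1447 = 111.5472

111.55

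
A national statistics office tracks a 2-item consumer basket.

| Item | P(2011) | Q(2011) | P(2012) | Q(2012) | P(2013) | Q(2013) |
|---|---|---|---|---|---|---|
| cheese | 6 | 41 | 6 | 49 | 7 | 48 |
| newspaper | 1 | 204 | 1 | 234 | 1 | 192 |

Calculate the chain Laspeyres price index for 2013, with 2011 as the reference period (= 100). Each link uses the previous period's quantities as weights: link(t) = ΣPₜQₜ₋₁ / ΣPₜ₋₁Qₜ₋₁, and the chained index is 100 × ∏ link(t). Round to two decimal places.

Link 2011→2012:
ΣP(2012)Q(2011) = 6×41 + 1×204 = 246 + 204 = 450
ΣP(2011)Q(2011) = 6×41 + 1×204 = 246 + 204 = 450
link = 450/450 = 1.000000
Link 2012→2013:
ΣP(2013)Q(2012) = 7×49 + 1×234 = 343 + 234 = 577
ΣP(2012)Q(2012) = 6×49 + 1×234 = 294 + 234 = 528
link = 577/528 = 1.092803
Chained index = 100 × 1.000000 × 1.092803 = 109.2803

109.28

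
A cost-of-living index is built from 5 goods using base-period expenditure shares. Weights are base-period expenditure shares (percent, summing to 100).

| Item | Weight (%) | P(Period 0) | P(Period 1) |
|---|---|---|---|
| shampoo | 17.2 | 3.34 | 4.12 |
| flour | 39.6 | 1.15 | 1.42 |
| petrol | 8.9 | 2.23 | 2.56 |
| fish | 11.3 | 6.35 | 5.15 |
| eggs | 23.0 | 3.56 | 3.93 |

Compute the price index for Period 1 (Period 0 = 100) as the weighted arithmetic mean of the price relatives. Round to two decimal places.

shampoo: 17.2 × (4.12/3.34) = 17.2 × 1.233533 = 21.2168
flour: 39.6 × (1.42/1.15) = 39.6 × 1.234783 = 48.8974
petrol: 8.9 × (2.56/2.23) = 8.9 × 1.147982 = 10.2170
fish: 11.3 × (5.15/6.35) = 11.3 × 0.811024 = 9.1646
eggs: 23.0 × (3.93/3.56) = 23.0 × 1.103933 = 25.3904
Index = Σ wᵢ·(p₁ᵢ/p₀ᵢ) = 21.2168 + 48.8974 + 10.2170 + 9.1646 + 25.3904 = 114.8862

114.89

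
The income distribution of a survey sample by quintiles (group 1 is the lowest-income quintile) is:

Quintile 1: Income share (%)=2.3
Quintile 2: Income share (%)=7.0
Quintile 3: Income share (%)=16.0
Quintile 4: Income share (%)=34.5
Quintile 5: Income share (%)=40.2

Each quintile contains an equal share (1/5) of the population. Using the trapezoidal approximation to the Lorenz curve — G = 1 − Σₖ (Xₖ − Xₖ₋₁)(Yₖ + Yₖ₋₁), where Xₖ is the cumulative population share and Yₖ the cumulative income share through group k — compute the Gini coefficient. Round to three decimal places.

Cumulative income shares Yₖ: 0.0230, 0.0930, 0.2530, 0.5980, 1.0000
Σ (Xₖ−Xₖ₋₁)(Yₖ+Yₖ₋₁) = (1/5)(0.0230+0.0000) + (1/5)(0.0930+0.0230) + (1/5)(0.2530+0.0930) + (1/5)(0.5980+0.2530) + (1/5)(1.0000+0.5980)
  = 0.0046 + 0.0232 + 0.0692 + 0.1702 + 0.3196 = 0.5868
G = 1 − 0.5868 = 0.4132

0.413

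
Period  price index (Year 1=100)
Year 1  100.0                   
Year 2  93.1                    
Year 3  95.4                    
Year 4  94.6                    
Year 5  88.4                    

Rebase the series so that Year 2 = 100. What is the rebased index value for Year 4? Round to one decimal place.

101.6

Rebased(Year 4) = 94.6 / 93.1 × 100 = 101.6112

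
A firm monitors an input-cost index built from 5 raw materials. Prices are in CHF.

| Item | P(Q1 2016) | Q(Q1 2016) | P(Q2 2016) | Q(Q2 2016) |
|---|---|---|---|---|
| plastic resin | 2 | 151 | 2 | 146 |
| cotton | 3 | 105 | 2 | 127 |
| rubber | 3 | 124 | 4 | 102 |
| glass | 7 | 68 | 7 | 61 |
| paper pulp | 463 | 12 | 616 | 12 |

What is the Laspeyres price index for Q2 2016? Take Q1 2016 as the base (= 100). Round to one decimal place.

126.4

Laspeyres price index uses base-period quantities as weights.
ΣP(Q2 2016)·Q(Q1 2016) = 2×151 + 2×105 + 4×124 + 7×68 + 616×12 = 302 + 210 + 496 + 476 + 7392 = 8876
ΣP(Q1 2016)·Q(Q1 2016) = 2×151 + 3×105 + 3×124 + 7×68 + 463×12 = 302 + 315 + 372 + 476 + 5556 = 7021
Index = 8876 / 7021 × 100 = 126.4207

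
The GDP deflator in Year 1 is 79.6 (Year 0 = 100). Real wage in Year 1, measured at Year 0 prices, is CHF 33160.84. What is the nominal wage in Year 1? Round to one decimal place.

26396.0

Nominal = Real × (Index/100) = 33160.84 × (79.6/100)
        = 33160.84 × 0.796 = 26396.0286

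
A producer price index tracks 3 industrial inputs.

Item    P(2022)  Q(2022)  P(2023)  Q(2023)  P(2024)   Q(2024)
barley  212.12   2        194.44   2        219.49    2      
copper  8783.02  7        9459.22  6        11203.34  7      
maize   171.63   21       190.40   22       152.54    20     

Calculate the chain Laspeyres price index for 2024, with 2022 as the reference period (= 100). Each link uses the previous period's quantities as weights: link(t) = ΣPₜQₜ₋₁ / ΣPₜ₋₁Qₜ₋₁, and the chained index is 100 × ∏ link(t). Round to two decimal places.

124.79

Link 2022→2023:
ΣP(2023)Q(2022) = 194.44×2 + 9459.22×7 + 190.40×21 = 388.88 + 66214.54 + 3998.4 = 70601.82
ΣP(2022)Q(2022) = 212.12×2 + 8783.02×7 + 171.63×21 = 424.24 + 61481.14 + 3604.23 = 65509.61
link = 70601.82/65509.61 = 1.077732
Link 2023→2024:
ΣP(2024)Q(2023) = 219.49×2 + 11203.34×6 + 152.54×22 = 438.98 + 67220.04 + 3355.88 = 71014.9
ΣP(2023)Q(2023) = 194.44×2 + 9459.22×6 + 190.40×22 = 388.88 + 56755.32 + 4188.8 = 61333
link = 71014.9/61333 = 1.157858
Chained index = 100 × 1.077732 × 1.157858 = 124.7861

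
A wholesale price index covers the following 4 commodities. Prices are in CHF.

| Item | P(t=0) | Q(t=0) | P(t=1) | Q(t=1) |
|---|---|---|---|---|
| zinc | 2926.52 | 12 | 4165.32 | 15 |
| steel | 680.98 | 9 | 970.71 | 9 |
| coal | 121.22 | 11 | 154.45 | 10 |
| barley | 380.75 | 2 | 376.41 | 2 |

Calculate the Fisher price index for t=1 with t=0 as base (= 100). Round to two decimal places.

Laspeyres component (base-period weights):
ΣP(t=1)Q(t=0) = 4165.32×12 + 970.71×9 + 154.45×11 + 376.41×2 = 49983.84 + 8736.39 + 1698.95 + 752.82 = 61172
ΣP(t=0)Q(t=0) = 2926.52×12 + 680.98×9 + 121.22×11 + 380.75×2 = 35118.24 + 6128.82 + 1333.42 + 761.5 = 43341.98
L = 61172 / 43341.98 × 100 = 141.1380
Paasche component (current-period weights):
ΣP(t=1)Q(t=1) = 4165.32×15 + 970.71×9 + 154.45×10 + 376.41×2 = 62479.8 + 8736.39 + 1544.5 + 752.82 = 73513.51
ΣP(t=0)Q(t=1) = 2926.52×15 + 680.98×9 + 121.22×10 + 380.75×2 = 43897.8 + 6128.82 + 1212.2 + 761.5 = 52000.32
P = 73513.51 / 52000.32 × 100 = 141.3713
Fisher = √(L × P) = √(141.1380 × 141.3713) = 141.2546

141.25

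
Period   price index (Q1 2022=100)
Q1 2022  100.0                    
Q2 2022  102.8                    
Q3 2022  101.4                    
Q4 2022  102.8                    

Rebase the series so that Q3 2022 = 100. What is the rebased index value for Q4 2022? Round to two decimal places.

Rebased(Q4 2022) = 102.8 / 101.4 × 100 = 101.3807

101.38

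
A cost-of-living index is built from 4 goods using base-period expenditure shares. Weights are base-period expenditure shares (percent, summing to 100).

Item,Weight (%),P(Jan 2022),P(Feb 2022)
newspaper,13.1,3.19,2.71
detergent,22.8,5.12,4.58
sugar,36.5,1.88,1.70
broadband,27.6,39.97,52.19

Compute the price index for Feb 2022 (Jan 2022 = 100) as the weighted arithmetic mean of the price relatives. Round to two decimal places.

100.57

newspaper: 13.1 × (2.71/3.19) = 13.1 × 0.849530 = 11.1288
detergent: 22.8 × (4.58/5.12) = 22.8 × 0.894531 = 20.3953
sugar: 36.5 × (1.70/1.88) = 36.5 × 0.904255 = 33.0053
broadband: 27.6 × (52.19/39.97) = 27.6 × 1.305729 = 36.0381
Index = Σ wᵢ·(p₁ᵢ/p₀ᵢ) = 11.1288 + 20.3953 + 33.0053 + 36.0381 = 100.5676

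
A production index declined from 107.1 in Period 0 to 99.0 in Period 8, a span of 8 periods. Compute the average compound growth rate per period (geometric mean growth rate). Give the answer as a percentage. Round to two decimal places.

-0.98%

Growth factor = (99.0/107.1)^(1/8) = (0.924370)^(1/8) = 0.990218
Growth rate = 0.990218 − 1 = -0.009782 = -0.9782%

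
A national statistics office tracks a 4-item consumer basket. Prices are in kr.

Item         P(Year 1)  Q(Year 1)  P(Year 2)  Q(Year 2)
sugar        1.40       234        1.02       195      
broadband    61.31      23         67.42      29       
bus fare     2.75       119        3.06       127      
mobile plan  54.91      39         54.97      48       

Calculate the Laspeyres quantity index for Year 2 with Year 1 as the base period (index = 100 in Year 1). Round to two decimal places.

Laspeyres quantity index uses base-period prices as weights.
ΣP(Year 1)·Q(Year 2) = 1.40×195 + 61.31×29 + 2.75×127 + 54.91×48 = 273 + 1777.99 + 349.25 + 2635.68 = 5035.92
ΣP(Year 1)·Q(Year 1) = 1.40×234 + 61.31×23 + 2.75×119 + 54.91×39 = 327.6 + 1410.13 + 327.25 + 2141.49 = 4206.47
Index = 5035.92 / 4206.47 × 100 = 119.7184

119.72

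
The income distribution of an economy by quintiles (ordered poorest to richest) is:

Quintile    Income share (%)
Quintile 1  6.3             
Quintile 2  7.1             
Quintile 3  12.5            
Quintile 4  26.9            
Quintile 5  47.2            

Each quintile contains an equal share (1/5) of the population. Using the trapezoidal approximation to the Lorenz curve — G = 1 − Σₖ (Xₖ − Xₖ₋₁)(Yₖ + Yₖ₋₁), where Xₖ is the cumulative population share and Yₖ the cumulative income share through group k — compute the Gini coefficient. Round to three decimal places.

Cumulative income shares Yₖ: 0.0630, 0.1340, 0.2590, 0.5280, 1.0000
Σ (Xₖ−Xₖ₋₁)(Yₖ+Yₖ₋₁) = (1/5)(0.0630+0.0000) + (1/5)(0.1340+0.0630) + (1/5)(0.2590+0.1340) + (1/5)(0.5280+0.2590) + (1/5)(1.0000+0.5280)
  = 0.0126 + 0.0394 + 0.0786 + 0.1574 + 0.3056 = 0.5936
G = 1 − 0.5936 = 0.4064

0.406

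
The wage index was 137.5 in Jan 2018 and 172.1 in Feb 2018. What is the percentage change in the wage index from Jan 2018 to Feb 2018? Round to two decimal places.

Change = (172.1 − 137.5) / 137.5 × 100
       = 34.6 / 137.5 × 100 = 25.1636%

25.16%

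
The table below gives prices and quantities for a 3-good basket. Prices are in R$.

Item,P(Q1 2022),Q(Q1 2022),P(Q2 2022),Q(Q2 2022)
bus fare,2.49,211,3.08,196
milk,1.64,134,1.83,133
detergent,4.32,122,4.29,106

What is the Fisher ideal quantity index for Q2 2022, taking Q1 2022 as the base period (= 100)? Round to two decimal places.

Laspeyres component (base-period weights):
ΣP(Q1 2022)Q(Q2 2022) = 2.49×196 + 1.64×133 + 4.32×106 = 488.04 + 218.12 + 457.92 = 1164.08
ΣP(Q1 2022)Q(Q1 2022) = 2.49×211 + 1.64×134 + 4.32×122 = 525.39 + 219.76 + 527.04 = 1272.19
L = 1164.08 / 1272.19 × 100 = 91.5021
Paasche component (current-period weights):
ΣP(Q2 2022)Q(Q2 2022) = 3.08×196 + 1.83×133 + 4.29×106 = 603.68 + 243.39 + 454.74 = 1301.81
ΣP(Q2 2022)Q(Q1 2022) = 3.08×211 + 1.83×134 + 4.29×122 = 649.88 + 245.22 + 523.38 = 1418.48
P = 1301.81 / 1418.48 × 100 = 91.7750
Fisher = √(L × P) = √(91.5021 × 91.7750) = 91.6384

91.64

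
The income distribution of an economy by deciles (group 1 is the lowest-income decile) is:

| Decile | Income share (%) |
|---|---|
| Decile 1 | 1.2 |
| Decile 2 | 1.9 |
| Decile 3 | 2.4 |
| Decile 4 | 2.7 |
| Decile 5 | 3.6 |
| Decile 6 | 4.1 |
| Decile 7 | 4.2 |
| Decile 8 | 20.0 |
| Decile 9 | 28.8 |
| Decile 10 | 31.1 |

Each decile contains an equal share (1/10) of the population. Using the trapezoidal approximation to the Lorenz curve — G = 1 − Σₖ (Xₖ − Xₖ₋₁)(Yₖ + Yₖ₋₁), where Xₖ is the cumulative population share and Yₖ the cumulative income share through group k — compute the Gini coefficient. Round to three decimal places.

0.550

Cumulative income shares Yₖ: 0.0120, 0.0310, 0.0550, 0.0820, 0.1180, 0.1590, 0.2010, 0.4010, 0.6890, 1.0000
Σ (Xₖ−Xₖ₋₁)(Yₖ+Yₖ₋₁) = (1/10)(0.0120+0.0000) + (1/10)(0.0310+0.0120) + (1/10)(0.0550+0.0310) + (1/10)(0.0820+0.0550) + (1/10)(0.1180+0.0820) + (1/10)(0.1590+0.1180) + (1/10)(0.2010+0.1590) + (1/10)(0.4010+0.2010) + (1/10)(0.6890+0.4010) + (1/10)(1.0000+0.6890)
  = 0.0012 + 0.0043 + 0.0086 + 0.0137 + 0.0200 + 0.0277 + 0.0360 + 0.0602 + 0.1090 + 0.1689 = 0.4496
G = 1 − 0.4496 = 0.5504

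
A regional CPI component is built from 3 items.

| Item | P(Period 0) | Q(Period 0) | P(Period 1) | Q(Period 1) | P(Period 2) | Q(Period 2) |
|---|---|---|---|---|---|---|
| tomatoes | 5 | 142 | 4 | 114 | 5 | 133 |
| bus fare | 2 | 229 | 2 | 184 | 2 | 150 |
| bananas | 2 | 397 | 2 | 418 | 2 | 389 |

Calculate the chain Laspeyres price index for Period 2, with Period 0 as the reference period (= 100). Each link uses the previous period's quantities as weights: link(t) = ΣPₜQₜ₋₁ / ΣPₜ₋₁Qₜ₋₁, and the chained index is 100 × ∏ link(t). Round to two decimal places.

Link Period 0→Period 1:
ΣP(Period 1)Q(Period 0) = 4×142 + 2×229 + 2×397 = 568 + 458 + 794 = 1820
ΣP(Period 0)Q(Period 0) = 5×142 + 2×229 + 2×397 = 710 + 458 + 794 = 1962
link = 1820/1962 = 0.927625
Link Period 1→Period 2:
ΣP(Period 2)Q(Period 1) = 5×114 + 2×184 + 2×418 = 570 + 368 + 836 = 1774
ΣP(Period 1)Q(Period 1) = 4×114 + 2×184 + 2×418 = 456 + 368 + 836 = 1660
link = 1774/1660 = 1.068675
Chained index = 100 × 0.927625 × 1.068675 = 99.1329

99.13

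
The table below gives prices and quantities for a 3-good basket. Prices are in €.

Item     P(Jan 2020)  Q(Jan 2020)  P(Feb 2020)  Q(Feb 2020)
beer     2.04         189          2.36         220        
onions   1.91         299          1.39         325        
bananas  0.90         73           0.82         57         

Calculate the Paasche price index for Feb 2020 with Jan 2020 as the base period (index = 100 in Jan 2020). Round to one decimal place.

Paasche price index uses current-period quantities as weights.
ΣP(Feb 2020)·Q(Feb 2020) = 2.36×220 + 1.39×325 + 0.82×57 = 519.2 + 451.75 + 46.74 = 1017.69
ΣP(Jan 2020)·Q(Feb 2020) = 2.04×220 + 1.91×325 + 0.90×57 = 448.8 + 620.75 + 51.3 = 1120.85
Index = 1017.69 / 1120.85 × 100 = 90.7963

90.8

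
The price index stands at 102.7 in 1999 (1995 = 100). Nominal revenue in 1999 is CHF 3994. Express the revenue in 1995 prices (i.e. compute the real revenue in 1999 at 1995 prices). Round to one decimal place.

3889.0

Real = Nominal ÷ (Index/100) = 3994 ÷ (102.7/100)
     = 3994 ÷ 1.027 = 3888.9971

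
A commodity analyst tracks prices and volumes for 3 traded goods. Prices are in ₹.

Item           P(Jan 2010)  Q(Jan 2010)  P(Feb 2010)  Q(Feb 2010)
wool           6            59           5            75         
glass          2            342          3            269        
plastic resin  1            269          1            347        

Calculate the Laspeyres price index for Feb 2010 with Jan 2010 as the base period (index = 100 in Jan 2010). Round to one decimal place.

121.7

Laspeyres price index uses base-period quantities as weights.
ΣP(Feb 2010)·Q(Jan 2010) = 5×59 + 3×342 + 1×269 = 295 + 1026 + 269 = 1590
ΣP(Jan 2010)·Q(Jan 2010) = 6×59 + 2×342 + 1×269 = 354 + 684 + 269 = 1307
Index = 1590 / 1307 × 100 = 121.6526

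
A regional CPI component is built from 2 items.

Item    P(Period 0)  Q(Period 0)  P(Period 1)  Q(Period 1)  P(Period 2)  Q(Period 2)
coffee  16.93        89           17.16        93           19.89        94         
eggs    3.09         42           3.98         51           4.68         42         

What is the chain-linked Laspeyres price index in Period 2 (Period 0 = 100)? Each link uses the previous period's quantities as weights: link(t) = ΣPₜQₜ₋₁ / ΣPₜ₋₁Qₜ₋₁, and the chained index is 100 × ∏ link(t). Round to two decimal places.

Link Period 0→Period 1:
ΣP(Period 1)Q(Period 0) = 17.16×89 + 3.98×42 = 1527.24 + 167.16 = 1694.4
ΣP(Period 0)Q(Period 0) = 16.93×89 + 3.09×42 = 1506.77 + 129.78 = 1636.55
link = 1694.4/1636.55 = 1.035349
Link Period 1→Period 2:
ΣP(Period 2)Q(Period 1) = 19.89×93 + 4.68×51 = 1849.77 + 238.68 = 2088.45
ΣP(Period 1)Q(Period 1) = 17.16×93 + 3.98×51 = 1595.88 + 202.98 = 1798.86
link = 2088.45/1798.86 = 1.160985
Chained index = 100 × 1.035349 × 1.160985 = 120.2025

120.20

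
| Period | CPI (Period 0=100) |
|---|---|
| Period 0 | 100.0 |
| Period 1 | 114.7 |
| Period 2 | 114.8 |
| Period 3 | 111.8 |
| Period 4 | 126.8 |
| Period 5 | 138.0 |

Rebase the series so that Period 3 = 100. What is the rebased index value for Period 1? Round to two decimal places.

Rebased(Period 1) = 114.7 / 111.8 × 100 = 102.5939

102.59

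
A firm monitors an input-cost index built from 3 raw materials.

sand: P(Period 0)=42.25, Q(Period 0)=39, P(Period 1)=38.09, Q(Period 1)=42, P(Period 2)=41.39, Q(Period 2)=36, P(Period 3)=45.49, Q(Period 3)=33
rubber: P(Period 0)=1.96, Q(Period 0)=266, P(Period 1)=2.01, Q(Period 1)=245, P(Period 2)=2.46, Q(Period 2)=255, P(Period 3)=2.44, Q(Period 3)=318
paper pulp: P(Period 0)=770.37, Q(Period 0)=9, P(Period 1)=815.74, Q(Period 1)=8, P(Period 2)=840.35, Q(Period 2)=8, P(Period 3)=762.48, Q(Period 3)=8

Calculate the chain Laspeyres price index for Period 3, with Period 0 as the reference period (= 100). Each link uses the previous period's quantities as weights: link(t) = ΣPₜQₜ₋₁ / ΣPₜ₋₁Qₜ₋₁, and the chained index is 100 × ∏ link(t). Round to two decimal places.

102.29

Link Period 0→Period 1:
ΣP(Period 1)Q(Period 0) = 38.09×39 + 2.01×266 + 815.74×9 = 1485.51 + 534.66 + 7341.66 = 9361.83
ΣP(Period 0)Q(Period 0) = 42.25×39 + 1.96×266 + 770.37×9 = 1647.75 + 521.36 + 6933.33 = 9102.44
link = 9361.83/9102.44 = 1.028497
Link Period 1→Period 2:
ΣP(Period 2)Q(Period 1) = 41.39×42 + 2.46×245 + 840.35×8 = 1738.38 + 602.7 + 6722.8 = 9063.88
ΣP(Period 1)Q(Period 1) = 38.09×42 + 2.01×245 + 815.74×8 = 1599.78 + 492.45 + 6525.92 = 8618.15
link = 9063.88/8618.15 = 1.051720
Link Period 2→Period 3:
ΣP(Period 3)Q(Period 2) = 45.49×36 + 2.44×255 + 762.48×8 = 1637.64 + 622.2 + 6099.84 = 8359.68
ΣP(Period 2)Q(Period 2) = 41.39×36 + 2.46×255 + 840.35×8 = 1490.04 + 627.3 + 6722.8 = 8840.14
link = 8359.68/8840.14 = 0.945650
Chained index = 100 × 1.028497 × 1.051720 × 0.945650 = 102.2901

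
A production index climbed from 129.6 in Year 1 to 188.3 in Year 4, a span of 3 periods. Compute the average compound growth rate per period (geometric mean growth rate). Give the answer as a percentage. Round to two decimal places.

13.26%

Growth factor = (188.3/129.6)^(1/3) = (1.452932)^(1/3) = 1.132614
Growth rate = 1.132614 − 1 = 0.132614 = 13.2614%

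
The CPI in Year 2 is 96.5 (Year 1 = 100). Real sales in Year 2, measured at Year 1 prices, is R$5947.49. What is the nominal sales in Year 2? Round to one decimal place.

Nominal = Real × (Index/100) = 5947.49 × (96.5/100)
        = 5947.49 × 0.965 = 5739.3278

5739.3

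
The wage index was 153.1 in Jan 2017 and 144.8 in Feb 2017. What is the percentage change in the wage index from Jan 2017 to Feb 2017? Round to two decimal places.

Change = (144.8 − 153.1) / 153.1 × 100
       = -8.3 / 153.1 × 100 = -5.4213%

-5.42%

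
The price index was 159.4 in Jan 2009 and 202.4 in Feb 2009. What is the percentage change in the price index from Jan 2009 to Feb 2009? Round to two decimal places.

26.98%

Change = (202.4 − 159.4) / 159.4 × 100
       = 43.0 / 159.4 × 100 = 26.9762%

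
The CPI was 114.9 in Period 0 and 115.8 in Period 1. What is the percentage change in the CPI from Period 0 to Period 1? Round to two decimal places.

0.78%

Change = (115.8 − 114.9) / 114.9 × 100
       = 0.9 / 114.9 × 100 = 0.7833%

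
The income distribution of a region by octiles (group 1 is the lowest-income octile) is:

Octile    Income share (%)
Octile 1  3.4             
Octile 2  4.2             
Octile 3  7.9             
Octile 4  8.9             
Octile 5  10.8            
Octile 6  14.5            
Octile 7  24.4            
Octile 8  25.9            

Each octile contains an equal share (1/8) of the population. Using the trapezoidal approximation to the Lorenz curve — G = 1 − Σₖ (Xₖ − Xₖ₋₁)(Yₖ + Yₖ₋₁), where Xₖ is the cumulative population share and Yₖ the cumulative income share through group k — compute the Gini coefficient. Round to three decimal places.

0.350

Cumulative income shares Yₖ: 0.0340, 0.0760, 0.1550, 0.2440, 0.3520, 0.4970, 0.7410, 1.0000
Σ (Xₖ−Xₖ₋₁)(Yₖ+Yₖ₋₁) = (1/8)(0.0340+0.0000) + (1/8)(0.0760+0.0340) + (1/8)(0.1550+0.0760) + (1/8)(0.2440+0.1550) + (1/8)(0.3520+0.2440) + (1/8)(0.4970+0.3520) + (1/8)(0.7410+0.4970) + (1/8)(1.0000+0.7410)
  = 0.0043 + 0.0138 + 0.0289 + 0.0499 + 0.0745 + 0.1061 + 0.1548 + 0.2176 = 0.6498
G = 1 − 0.6498 = 0.3502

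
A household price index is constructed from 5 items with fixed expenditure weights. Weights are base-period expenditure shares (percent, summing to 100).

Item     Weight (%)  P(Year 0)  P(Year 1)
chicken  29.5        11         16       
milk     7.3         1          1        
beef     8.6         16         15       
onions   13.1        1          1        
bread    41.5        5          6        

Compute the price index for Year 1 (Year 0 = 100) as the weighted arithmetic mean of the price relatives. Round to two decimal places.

chicken: 29.5 × (16/11) = 29.5 × 1.454545 = 42.9091
milk: 7.3 × (1/1) = 7.3 × 1.000000 = 7.3000
beef: 8.6 × (15/16) = 8.6 × 0.937500 = 8.0625
onions: 13.1 × (1/1) = 13.1 × 1.000000 = 13.1000
bread: 41.5 × (6/5) = 41.5 × 1.200000 = 49.8000
Index = Σ wᵢ·(p₁ᵢ/p₀ᵢ) = 42.9091 + 7.3000 + 8.0625 + 13.1000 + 49.8000 = 121.1716

121.17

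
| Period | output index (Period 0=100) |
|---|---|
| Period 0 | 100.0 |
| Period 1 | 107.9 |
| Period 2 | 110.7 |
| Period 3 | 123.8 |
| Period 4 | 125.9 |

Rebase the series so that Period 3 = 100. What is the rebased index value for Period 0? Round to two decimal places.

80.78

Rebased(Period 0) = 100.0 / 123.8 × 100 = 80.7754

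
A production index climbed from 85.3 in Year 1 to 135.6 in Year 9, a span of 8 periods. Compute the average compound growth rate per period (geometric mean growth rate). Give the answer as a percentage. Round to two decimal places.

5.97%

Growth factor = (135.6/85.3)^(1/8) = (1.589683)^(1/8) = 1.059653
Growth rate = 1.059653 − 1 = 0.059653 = 5.9653%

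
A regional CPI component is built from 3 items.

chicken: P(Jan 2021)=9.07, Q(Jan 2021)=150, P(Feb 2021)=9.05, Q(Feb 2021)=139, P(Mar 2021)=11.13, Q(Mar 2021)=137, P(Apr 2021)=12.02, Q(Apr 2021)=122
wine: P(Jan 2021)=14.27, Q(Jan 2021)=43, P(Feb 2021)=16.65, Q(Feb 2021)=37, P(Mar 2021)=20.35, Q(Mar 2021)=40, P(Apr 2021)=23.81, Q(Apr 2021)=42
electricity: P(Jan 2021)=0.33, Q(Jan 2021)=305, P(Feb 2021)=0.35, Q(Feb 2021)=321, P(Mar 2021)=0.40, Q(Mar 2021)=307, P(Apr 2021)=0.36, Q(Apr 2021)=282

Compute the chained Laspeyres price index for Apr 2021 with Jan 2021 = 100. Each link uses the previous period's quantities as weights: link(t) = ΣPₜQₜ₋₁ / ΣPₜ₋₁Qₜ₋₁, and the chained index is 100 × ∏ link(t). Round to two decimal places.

Link Jan 2021→Feb 2021:
ΣP(Feb 2021)Q(Jan 2021) = 9.05×150 + 16.65×43 + 0.35×305 = 1357.5 + 715.95 + 106.75 = 2180.2
ΣP(Jan 2021)Q(Jan 2021) = 9.07×150 + 14.27×43 + 0.33×305 = 1360.5 + 613.61 + 100.65 = 2074.76
link = 2180.2/2074.76 = 1.050820
Link Feb 2021→Mar 2021:
ΣP(Mar 2021)Q(Feb 2021) = 11.13×139 + 20.35×37 + 0.40×321 = 1547.07 + 752.95 + 128.4 = 2428.42
ΣP(Feb 2021)Q(Feb 2021) = 9.05×139 + 16.65×37 + 0.35×321 = 1257.95 + 616.05 + 112.35 = 1986.35
link = 2428.42/1986.35 = 1.222554
Link Mar 2021→Apr 2021:
ΣP(Apr 2021)Q(Mar 2021) = 12.02×137 + 23.81×40 + 0.36×307 = 1646.74 + 952.4 + 110.52 = 2709.66
ΣP(Mar 2021)Q(Mar 2021) = 11.13×137 + 20.35×40 + 0.40×307 = 1524.81 + 814 + 122.8 = 2461.61
link = 2709.66/2461.61 = 1.100767
Chained index = 100 × 1.050820 × 1.222554 × 1.100767 = 141.4139

141.41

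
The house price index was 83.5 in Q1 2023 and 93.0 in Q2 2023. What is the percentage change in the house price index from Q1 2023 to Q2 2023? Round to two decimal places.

Change = (93.0 − 83.5) / 83.5 × 100
       = 9.5 / 83.5 × 100 = 11.3772%

11.38%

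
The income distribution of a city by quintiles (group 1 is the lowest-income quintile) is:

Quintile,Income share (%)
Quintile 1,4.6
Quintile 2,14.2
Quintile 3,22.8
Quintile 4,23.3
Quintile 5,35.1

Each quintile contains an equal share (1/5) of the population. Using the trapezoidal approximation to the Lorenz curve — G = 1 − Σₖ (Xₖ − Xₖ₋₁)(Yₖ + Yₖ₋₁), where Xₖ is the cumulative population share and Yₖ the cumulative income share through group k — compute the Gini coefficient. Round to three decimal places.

0.280

Cumulative income shares Yₖ: 0.0460, 0.1880, 0.4160, 0.6490, 1.0000
Σ (Xₖ−Xₖ₋₁)(Yₖ+Yₖ₋₁) = (1/5)(0.0460+0.0000) + (1/5)(0.1880+0.0460) + (1/5)(0.4160+0.1880) + (1/5)(0.6490+0.4160) + (1/5)(1.0000+0.6490)
  = 0.0092 + 0.0468 + 0.1208 + 0.2130 + 0.3298 = 0.7196
G = 1 − 0.7196 = 0.2804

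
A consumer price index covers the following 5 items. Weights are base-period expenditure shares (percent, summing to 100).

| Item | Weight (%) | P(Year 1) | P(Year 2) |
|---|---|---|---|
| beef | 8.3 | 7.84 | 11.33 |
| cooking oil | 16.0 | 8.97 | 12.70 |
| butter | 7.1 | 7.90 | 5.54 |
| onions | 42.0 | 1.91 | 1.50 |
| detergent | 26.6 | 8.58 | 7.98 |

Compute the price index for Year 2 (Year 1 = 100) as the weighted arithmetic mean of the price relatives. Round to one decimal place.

97.4

beef: 8.3 × (11.33/7.84) = 8.3 × 1.445153 = 11.9948
cooking oil: 16.0 × (12.70/8.97) = 16.0 × 1.415831 = 22.6533
butter: 7.1 × (5.54/7.90) = 7.1 × 0.701266 = 4.9790
onions: 42.0 × (1.50/1.91) = 42.0 × 0.785340 = 32.9843
detergent: 26.6 × (7.98/8.58) = 26.6 × 0.930070 = 24.7399
Index = Σ wᵢ·(p₁ᵢ/p₀ᵢ) = 11.9948 + 22.6533 + 4.9790 + 32.9843 + 24.7399 = 97.3512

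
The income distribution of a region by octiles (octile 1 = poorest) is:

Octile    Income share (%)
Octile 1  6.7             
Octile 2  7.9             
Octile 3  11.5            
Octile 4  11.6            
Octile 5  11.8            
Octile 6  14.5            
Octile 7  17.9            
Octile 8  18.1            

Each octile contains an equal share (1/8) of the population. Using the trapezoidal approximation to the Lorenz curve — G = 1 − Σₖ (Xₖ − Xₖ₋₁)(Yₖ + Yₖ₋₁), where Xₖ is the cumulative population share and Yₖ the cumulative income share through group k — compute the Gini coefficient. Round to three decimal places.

0.174

Cumulative income shares Yₖ: 0.0670, 0.1460, 0.2610, 0.3770, 0.4950, 0.6400, 0.8190, 1.0000
Σ (Xₖ−Xₖ₋₁)(Yₖ+Yₖ₋₁) = (1/8)(0.0670+0.0000) + (1/8)(0.1460+0.0670) + (1/8)(0.2610+0.1460) + (1/8)(0.3770+0.2610) + (1/8)(0.4950+0.3770) + (1/8)(0.6400+0.4950) + (1/8)(0.8190+0.6400) + (1/8)(1.0000+0.8190)
  = 0.0084 + 0.0266 + 0.0509 + 0.0798 + 0.1090 + 0.1419 + 0.1824 + 0.2274 = 0.8263
G = 1 − 0.8263 = 0.1737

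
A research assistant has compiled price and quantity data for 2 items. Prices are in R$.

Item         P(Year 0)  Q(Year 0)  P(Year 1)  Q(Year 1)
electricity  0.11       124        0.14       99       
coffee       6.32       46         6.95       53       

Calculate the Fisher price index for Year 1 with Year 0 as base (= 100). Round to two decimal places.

Laspeyres component (base-period weights):
ΣP(Year 1)Q(Year 0) = 0.14×124 + 6.95×46 = 17.36 + 319.7 = 337.06
ΣP(Year 0)Q(Year 0) = 0.11×124 + 6.32×46 = 13.64 + 290.72 = 304.36
L = 337.06 / 304.36 × 100 = 110.7439
Paasche component (current-period weights):
ΣP(Year 1)Q(Year 1) = 0.14×99 + 6.95×53 = 13.86 + 368.35 = 382.21
ΣP(Year 0)Q(Year 1) = 0.11×99 + 6.32×53 = 10.89 + 334.96 = 345.85
P = 382.21 / 345.85 × 100 = 110.5132
Fisher = √(L × P) = √(110.7439 × 110.5132) = 110.6285

110.63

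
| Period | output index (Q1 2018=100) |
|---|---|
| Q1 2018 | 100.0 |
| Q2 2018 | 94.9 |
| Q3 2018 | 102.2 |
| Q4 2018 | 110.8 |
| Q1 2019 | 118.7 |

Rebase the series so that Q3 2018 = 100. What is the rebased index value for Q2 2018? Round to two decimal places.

92.86

Rebased(Q2 2018) = 94.9 / 102.2 × 100 = 92.8571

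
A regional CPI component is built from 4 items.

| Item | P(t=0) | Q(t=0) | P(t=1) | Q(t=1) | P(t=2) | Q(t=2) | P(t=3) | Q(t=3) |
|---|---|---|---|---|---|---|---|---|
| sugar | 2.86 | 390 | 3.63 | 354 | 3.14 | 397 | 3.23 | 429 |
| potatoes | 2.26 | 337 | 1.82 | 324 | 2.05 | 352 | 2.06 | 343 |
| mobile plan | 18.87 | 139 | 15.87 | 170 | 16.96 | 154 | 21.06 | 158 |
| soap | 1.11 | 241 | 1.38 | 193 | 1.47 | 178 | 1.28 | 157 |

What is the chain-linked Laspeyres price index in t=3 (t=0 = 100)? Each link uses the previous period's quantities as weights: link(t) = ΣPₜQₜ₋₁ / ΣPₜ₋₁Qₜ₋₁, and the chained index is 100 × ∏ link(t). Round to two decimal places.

110.73

Link t=0→t=1:
ΣP(t=1)Q(t=0) = 3.63×390 + 1.82×337 + 15.87×139 + 1.38×241 = 1415.7 + 613.34 + 2205.93 + 332.58 = 4567.55
ΣP(t=0)Q(t=0) = 2.86×390 + 2.26×337 + 18.87×139 + 1.11×241 = 1115.4 + 761.62 + 2622.93 + 267.51 = 4767.46
link = 4567.55/4767.46 = 0.958068
Link t=1→t=2:
ΣP(t=2)Q(t=1) = 3.14×354 + 2.05×324 + 16.96×170 + 1.47×193 = 1111.56 + 664.2 + 2883.2 + 283.71 = 4942.67
ΣP(t=1)Q(t=1) = 3.63×354 + 1.82×324 + 15.87×170 + 1.38×193 = 1285.02 + 589.68 + 2697.9 + 266.34 = 4838.94
link = 4942.67/4838.94 = 1.021437
Link t=2→t=3:
ΣP(t=3)Q(t=2) = 3.23×397 + 2.06×352 + 21.06×154 + 1.28×178 = 1282.31 + 725.12 + 3243.24 + 227.84 = 5478.51
ΣP(t=2)Q(t=2) = 3.14×397 + 2.05×352 + 16.96×154 + 1.47×178 = 1246.58 + 721.6 + 2611.84 + 261.66 = 4841.68
link = 5478.51/4841.68 = 1.131531
Chained index = 100 × 0.958068 × 1.021437 × 1.131531 = 110.7322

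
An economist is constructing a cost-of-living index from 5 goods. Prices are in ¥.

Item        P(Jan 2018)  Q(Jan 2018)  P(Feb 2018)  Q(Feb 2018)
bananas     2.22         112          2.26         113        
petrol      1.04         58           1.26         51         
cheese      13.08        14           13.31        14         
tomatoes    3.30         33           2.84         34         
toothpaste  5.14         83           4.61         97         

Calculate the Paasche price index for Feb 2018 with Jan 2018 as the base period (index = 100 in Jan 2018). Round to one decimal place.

95.6

Paasche price index uses current-period quantities as weights.
ΣP(Feb 2018)·Q(Feb 2018) = 2.26×113 + 1.26×51 + 13.31×14 + 2.84×34 + 4.61×97 = 255.38 + 64.26 + 186.34 + 96.56 + 447.17 = 1049.71
ΣP(Jan 2018)·Q(Feb 2018) = 2.22×113 + 1.04×51 + 13.08×14 + 3.30×34 + 5.14×97 = 250.86 + 53.04 + 183.12 + 112.2 + 498.58 = 1097.8
Index = 1049.71 / 1097.8 × 100 = 95.6194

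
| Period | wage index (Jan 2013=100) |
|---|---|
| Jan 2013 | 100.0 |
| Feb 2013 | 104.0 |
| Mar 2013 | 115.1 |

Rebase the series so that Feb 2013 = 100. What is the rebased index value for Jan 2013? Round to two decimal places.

96.15

Rebased(Jan 2013) = 100.0 / 104.0 × 100 = 96.1538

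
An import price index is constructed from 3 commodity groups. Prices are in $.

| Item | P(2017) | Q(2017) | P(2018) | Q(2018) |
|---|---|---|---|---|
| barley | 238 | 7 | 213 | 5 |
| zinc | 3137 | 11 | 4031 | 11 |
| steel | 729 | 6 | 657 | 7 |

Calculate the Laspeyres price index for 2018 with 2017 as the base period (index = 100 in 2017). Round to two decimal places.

122.76

Laspeyres price index uses base-period quantities as weights.
ΣP(2018)·Q(2017) = 213×7 + 4031×11 + 657×6 = 1491 + 44341 + 3942 = 49774
ΣP(2017)·Q(2017) = 238×7 + 3137×11 + 729×6 = 1666 + 34507 + 4374 = 40547
Index = 49774 / 40547 × 100 = 122.7563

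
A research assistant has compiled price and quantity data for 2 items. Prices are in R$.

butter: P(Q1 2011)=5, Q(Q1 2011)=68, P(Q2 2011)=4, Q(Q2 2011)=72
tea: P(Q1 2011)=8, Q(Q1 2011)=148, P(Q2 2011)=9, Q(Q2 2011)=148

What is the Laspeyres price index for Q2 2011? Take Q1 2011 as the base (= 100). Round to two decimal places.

Laspeyres price index uses base-period quantities as weights.
ΣP(Q2 2011)·Q(Q1 2011) = 4×68 + 9×148 = 272 + 1332 = 1604
ΣP(Q1 2011)·Q(Q1 2011) = 5×68 + 8×148 = 340 + 1184 = 1524
Index = 1604 / 1524 × 100 = 105.2493

105.25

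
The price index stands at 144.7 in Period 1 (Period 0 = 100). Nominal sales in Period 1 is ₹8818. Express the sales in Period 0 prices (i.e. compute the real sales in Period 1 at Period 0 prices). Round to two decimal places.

Real = Nominal ÷ (Index/100) = 8818 ÷ (144.7/100)
     = 8818 ÷ 1.447 = 6093.9876

6093.99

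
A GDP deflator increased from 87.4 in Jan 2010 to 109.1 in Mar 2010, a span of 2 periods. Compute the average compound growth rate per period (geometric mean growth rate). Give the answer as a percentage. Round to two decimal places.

11.73%

Growth factor = (109.1/87.4)^(1/2) = (1.248284)^(1/2) = 1.117266
Growth rate = 1.117266 − 1 = 0.117266 = 11.7266%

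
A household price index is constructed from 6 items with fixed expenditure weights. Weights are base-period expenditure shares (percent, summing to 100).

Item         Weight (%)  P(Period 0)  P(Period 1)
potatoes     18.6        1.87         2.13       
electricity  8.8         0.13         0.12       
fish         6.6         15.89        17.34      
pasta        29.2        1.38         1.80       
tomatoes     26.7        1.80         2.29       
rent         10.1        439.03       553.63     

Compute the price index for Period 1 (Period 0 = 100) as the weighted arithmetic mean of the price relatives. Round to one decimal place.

121.3

potatoes: 18.6 × (2.13/1.87) = 18.6 × 1.139037 = 21.1861
electricity: 8.8 × (0.12/0.13) = 8.8 × 0.923077 = 8.1231
fish: 6.6 × (17.34/15.89) = 6.6 × 1.091252 = 7.2023
pasta: 29.2 × (1.80/1.38) = 29.2 × 1.304348 = 38.0870
tomatoes: 26.7 × (2.29/1.80) = 26.7 × 1.272222 = 33.9683
rent: 10.1 × (553.63/439.03) = 10.1 × 1.261030 = 12.7364
Index = Σ wᵢ·(p₁ᵢ/p₀ᵢ) = 21.1861 + 8.1231 + 7.2023 + 38.0870 + 33.9683 + 12.7364 = 121.3031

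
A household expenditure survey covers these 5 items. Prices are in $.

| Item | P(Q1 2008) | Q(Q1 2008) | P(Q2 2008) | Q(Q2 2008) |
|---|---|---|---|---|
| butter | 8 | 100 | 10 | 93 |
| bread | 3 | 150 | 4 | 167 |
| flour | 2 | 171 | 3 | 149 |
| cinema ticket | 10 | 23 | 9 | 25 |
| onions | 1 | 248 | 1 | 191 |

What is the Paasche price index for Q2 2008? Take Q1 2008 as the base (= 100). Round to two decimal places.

Paasche price index uses current-period quantities as weights.
ΣP(Q2 2008)·Q(Q2 2008) = 10×93 + 4×167 + 3×149 + 9×25 + 1×191 = 930 + 668 + 447 + 225 + 191 = 2461
ΣP(Q1 2008)·Q(Q2 2008) = 8×93 + 3×167 + 2×149 + 10×25 + 1×191 = 744 + 501 + 298 + 250 + 191 = 1984
Index = 2461 / 1984 × 100 = 124.0423

124.04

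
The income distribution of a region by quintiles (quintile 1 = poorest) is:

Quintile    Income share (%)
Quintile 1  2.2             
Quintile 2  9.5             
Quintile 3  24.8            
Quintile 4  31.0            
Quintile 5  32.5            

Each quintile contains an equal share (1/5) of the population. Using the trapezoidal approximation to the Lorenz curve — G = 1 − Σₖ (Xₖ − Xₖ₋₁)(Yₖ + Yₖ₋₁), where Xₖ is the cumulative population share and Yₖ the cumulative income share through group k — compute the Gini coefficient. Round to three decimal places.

0.328

Cumulative income shares Yₖ: 0.0220, 0.1170, 0.3650, 0.6750, 1.0000
Σ (Xₖ−Xₖ₋₁)(Yₖ+Yₖ₋₁) = (1/5)(0.0220+0.0000) + (1/5)(0.1170+0.0220) + (1/5)(0.3650+0.1170) + (1/5)(0.6750+0.3650) + (1/5)(1.0000+0.6750)
  = 0.0044 + 0.0278 + 0.0964 + 0.2080 + 0.3350 = 0.6716
G = 1 − 0.6716 = 0.3284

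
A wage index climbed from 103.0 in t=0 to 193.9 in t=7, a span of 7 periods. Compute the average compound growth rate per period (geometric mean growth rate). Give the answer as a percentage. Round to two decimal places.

9.46%

Growth factor = (193.9/103.0)^(1/7) = (1.882524)^(1/7) = 1.094583
Growth rate = 1.094583 − 1 = 0.094583 = 9.4583%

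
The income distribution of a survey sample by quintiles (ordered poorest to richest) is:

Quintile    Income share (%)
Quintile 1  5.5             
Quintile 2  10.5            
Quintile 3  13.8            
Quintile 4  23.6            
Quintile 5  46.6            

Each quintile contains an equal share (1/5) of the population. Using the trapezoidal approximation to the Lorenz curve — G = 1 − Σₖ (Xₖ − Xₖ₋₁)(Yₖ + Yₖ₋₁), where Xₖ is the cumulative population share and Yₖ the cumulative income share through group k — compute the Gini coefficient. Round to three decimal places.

0.381

Cumulative income shares Yₖ: 0.0550, 0.1600, 0.2980, 0.5340, 1.0000
Σ (Xₖ−Xₖ₋₁)(Yₖ+Yₖ₋₁) = (1/5)(0.0550+0.0000) + (1/5)(0.1600+0.0550) + (1/5)(0.2980+0.1600) + (1/5)(0.5340+0.2980) + (1/5)(1.0000+0.5340)
  = 0.0110 + 0.0430 + 0.0916 + 0.1664 + 0.3068 = 0.6188
G = 1 − 0.6188 = 0.3812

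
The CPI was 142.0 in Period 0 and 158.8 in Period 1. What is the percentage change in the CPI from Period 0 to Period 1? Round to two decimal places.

Change = (158.8 − 142.0) / 142.0 × 100
       = 16.8 / 142.0 × 100 = 11.8310%

11.83%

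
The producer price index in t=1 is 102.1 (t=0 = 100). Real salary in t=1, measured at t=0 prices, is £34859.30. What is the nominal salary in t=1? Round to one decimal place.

Nominal = Real × (Index/100) = 34859.30 × (102.1/100)
        = 34859.30 × 1.021 = 35591.3453

35591.3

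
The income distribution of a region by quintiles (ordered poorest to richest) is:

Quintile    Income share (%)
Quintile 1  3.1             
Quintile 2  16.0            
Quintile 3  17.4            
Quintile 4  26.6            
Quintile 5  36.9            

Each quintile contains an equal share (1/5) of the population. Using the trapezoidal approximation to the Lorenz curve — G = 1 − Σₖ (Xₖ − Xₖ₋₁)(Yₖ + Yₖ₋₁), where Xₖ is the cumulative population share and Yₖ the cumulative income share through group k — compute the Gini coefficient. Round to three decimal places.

0.313

Cumulative income shares Yₖ: 0.0310, 0.1910, 0.3650, 0.6310, 1.0000
Σ (Xₖ−Xₖ₋₁)(Yₖ+Yₖ₋₁) = (1/5)(0.0310+0.0000) + (1/5)(0.1910+0.0310) + (1/5)(0.3650+0.1910) + (1/5)(0.6310+0.3650) + (1/5)(1.0000+0.6310)
  = 0.0062 + 0.0444 + 0.1112 + 0.1992 + 0.3262 = 0.6872
G = 1 − 0.6872 = 0.3128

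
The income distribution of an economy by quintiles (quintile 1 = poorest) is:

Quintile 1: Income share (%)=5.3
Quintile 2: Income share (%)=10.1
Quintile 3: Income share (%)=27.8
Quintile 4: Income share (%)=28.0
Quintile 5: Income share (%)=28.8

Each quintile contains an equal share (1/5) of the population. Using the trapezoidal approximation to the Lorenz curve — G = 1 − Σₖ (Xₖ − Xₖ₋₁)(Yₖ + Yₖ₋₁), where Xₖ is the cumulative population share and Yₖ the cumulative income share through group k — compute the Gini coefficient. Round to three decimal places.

Cumulative income shares Yₖ: 0.0530, 0.1540, 0.4320, 0.7120, 1.0000
Σ (Xₖ−Xₖ₋₁)(Yₖ+Yₖ₋₁) = (1/5)(0.0530+0.0000) + (1/5)(0.1540+0.0530) + (1/5)(0.4320+0.1540) + (1/5)(0.7120+0.4320) + (1/5)(1.0000+0.7120)
  = 0.0106 + 0.0414 + 0.1172 + 0.2288 + 0.3424 = 0.7404
G = 1 − 0.7404 = 0.2596

0.260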